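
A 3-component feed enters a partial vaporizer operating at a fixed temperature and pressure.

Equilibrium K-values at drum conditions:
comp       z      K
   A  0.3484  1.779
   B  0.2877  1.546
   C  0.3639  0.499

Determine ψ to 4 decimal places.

ψ = 0.7241

Let ψ = V/F and solve Σ zᵢ(Kᵢ−1)/(1+ψ(Kᵢ−1)) = 0.
Check two-phase: ΣzᵢKᵢ = 1.2462 > 1 and Σzᵢ/Kᵢ = 1.1112 > 1, so g(0) = 0.2462 > 0 and g(1) = -0.1112 < 0.
Newton iteration, ψ⁰ = 0.62:
  ψ = 0.6200: g = 0.03591, g' = -0.3362 → ψ = 0.7268
  ψ = 0.7268: g = -0.00097, g' = -0.3561 → ψ = 0.7241
Converged at ψ = 0.7241.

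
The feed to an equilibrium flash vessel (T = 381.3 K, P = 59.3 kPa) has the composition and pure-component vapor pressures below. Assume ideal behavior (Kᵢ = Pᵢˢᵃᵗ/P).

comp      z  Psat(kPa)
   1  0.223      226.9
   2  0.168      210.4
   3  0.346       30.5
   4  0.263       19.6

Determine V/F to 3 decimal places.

Raoult's law: Kᵢ = Pᵢˢᵃᵗ/P = Pᵢˢᵃᵗ/59.3.
  K_1 = 226.9/59.3 = 3.82631, K_2 = 210.4/59.3 = 3.54806, K_3 = 30.5/59.3 = 0.51433, K_4 = 19.6/59.3 = 0.33052
Newton iteration, V/F⁰ = 0.5:
  V/F = 0.500: g = -0.0372, g' = -0.926 → V/F = 0.460
Converged at V/F = 0.460.

V/F = 0.460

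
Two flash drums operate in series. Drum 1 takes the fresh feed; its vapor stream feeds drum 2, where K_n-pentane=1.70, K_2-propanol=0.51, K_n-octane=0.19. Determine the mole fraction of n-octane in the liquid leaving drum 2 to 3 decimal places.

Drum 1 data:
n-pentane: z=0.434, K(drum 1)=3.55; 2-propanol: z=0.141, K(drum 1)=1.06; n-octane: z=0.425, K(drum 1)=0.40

x_n-octane (drum 2) = 0.337

Drum 1:
Material balance + equilibrium reduce to Σ zᵢ(Kᵢ−1)/(1+ψ₁(Kᵢ−1)) = 0.
Feasibility: ΣzᵢKᵢ = 1.860, Σzᵢ/Kᵢ = 1.318 — both > 1, two phases present.
Newton iteration, ψ₁⁰ = 0.5:
  ψ₁ = 0.500: g = 0.1304, g' = -0.858 → ψ₁ = 0.652
  ψ₁ = 0.652: g = 0.0050, g' = -0.811 → ψ₁ = 0.658
Converged at ψ₁ = 0.658.
Drum-1 compositions:
  n-pentane: x = 0.162, y = 0.575
  2-propanol: x = 0.136, y = 0.144
  n-octane: x = 0.702, y = 0.281
Drum-2 feed = drum-1 vapor: z₂ = (0.5753, 0.1438, 0.2809).
Drum 2:
Rachford–Rice: g(ψ₂) = Σ zᵢ(Kᵢ−1)/(1+ψ₂(Kᵢ−1)) = 0.
Feasibility: ΣzᵢKᵢ = 1.105, Σzᵢ/Kᵢ = 2.099 — both > 1, two phases present.
Newton iteration, ψ₂⁰ = 0.5:
  ψ₂ = 0.500: g = -0.1774, g' = -0.736 → ψ₂ = 0.259
  ψ₂ = 0.259: g = -0.0277, g' = -0.542 → ψ₂ = 0.208
  ψ₂ = 0.208: g = -0.0005, g' = -0.524 → ψ₂ = 0.207
Converged at ψ₂ = 0.207.
  n-pentane: x = 0.503, y = 0.854
  2-propanol: x = 0.160, y = 0.082
  n-octane: x = 0.337, y = 0.064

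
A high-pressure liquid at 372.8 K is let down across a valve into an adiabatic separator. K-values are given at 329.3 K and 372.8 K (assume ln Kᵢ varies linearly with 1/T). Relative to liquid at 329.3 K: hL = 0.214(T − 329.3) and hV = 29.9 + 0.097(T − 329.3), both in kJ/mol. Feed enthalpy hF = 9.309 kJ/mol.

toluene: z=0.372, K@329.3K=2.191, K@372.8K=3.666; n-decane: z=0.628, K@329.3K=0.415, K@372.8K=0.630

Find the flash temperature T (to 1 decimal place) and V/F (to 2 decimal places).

Adiabatic flash: solve Rachford–Rice at each trial T, then check hF = ψ·hV(T) + (1−ψ)·hL(T).
  T = 329.3 K: K = (2.191, 0.415), RR gives ψ = 0.109, H_out = 3.247 kJ/mol
  T = 372.8 K: K = (3.666, 0.630), RR gives ψ = 0.770, H_out = 28.409 kJ/mol
  T = 351.1 K: K = (2.881, 0.518), RR gives ψ = 0.438, H_out = 16.654 kJ/mol
  T = 340.2 K: K = (2.524, 0.465), RR gives ψ = 0.284, H_out = 10.453 kJ/mol
  T = 334.8 K: K = (2.356, 0.440), RR gives ψ = 0.201, H_out = 7.063 kJ/mol
  T = 337.5 K: K = (2.439, 0.453), RR gives ψ = 0.243, H_out = 8.794 kJ/mol
  T = 338.9 K: K = (2.483, 0.459), RR gives ψ = 0.264, H_out = 9.662 kJ/mol
Linear interpolation between T = 337.5 (H_out = 8.794) and T = 338.9 (H_out = 9.662) on hF = 9.309 gives T ≈ 338.3 K, at which ψ = 0.26.

T = 338.3 K, V/F = 0.26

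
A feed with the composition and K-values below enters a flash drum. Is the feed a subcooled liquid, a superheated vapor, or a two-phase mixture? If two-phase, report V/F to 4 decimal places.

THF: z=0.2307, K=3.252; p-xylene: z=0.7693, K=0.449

two-phase, V/F = 0.0771

ΣzᵢKᵢ = 1.0957; Σzᵢ/Kᵢ = 1.7843.
Both exceed 1, so a two-phase solution exists.
Let ψ = V/F and solve Σ zᵢ(Kᵢ−1)/(1+ψ(Kᵢ−1)) = 0.
Binary case is linear: z₁(K₁−1)(1+ψ(K₂−1)) + z₂(K₂−1)(1+ψ(K₁−1)) = 0
⇒ ψ = [z₁(K₁−1)+z₂(K₂−1)] / [−(K₁−1)(K₂−1)] = 0.09565/1.24085 = 0.0771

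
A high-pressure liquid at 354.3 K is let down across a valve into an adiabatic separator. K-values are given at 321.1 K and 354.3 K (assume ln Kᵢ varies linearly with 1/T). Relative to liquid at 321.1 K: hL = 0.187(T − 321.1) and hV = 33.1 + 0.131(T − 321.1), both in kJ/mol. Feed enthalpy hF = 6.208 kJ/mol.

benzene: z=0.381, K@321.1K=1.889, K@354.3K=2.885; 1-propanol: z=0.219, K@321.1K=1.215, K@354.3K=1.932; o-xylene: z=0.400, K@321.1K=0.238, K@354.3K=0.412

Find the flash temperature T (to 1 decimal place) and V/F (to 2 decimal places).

T = 322.3 K, V/F = 0.18

Adiabatic flash: solve Rachford–Rice at each trial T, then check hF = ψ·hV(T) + (1−ψ)·hL(T).
  T = 321.1 K: K = (1.889, 1.215, 0.238), RR gives ψ = 0.151, H_out = 4.986 kJ/mol
  T = 354.3 K: K = (2.885, 1.932, 0.412), RR gives ψ = 0.746, H_out = 29.509 kJ/mol
  T = 337.7 K: K = (2.359, 1.550, 0.317), RR gives ψ = 0.484, H_out = 18.659 kJ/mol
  T = 329.4 K: K = (2.117, 1.376, 0.276), RR gives ψ = 0.336, H_out = 12.506 kJ/mol
  T = 325.2 K: K = (2.000, 1.293, 0.256), RR gives ψ = 0.249, H_out = 8.935 kJ/mol
  T = 323.1 K: K = (1.943, 1.253, 0.247), RR gives ψ = 0.200, H_out = 6.980 kJ/mol
Linear interpolation between T = 321.1 (H_out = 4.986) and T = 323.1 (H_out = 6.980) on hF = 6.208 gives T ≈ 322.3 K, at which ψ = 0.18.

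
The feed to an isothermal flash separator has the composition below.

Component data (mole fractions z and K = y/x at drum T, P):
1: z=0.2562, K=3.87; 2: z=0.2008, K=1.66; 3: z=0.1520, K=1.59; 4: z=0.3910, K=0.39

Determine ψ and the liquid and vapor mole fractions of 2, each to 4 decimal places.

Let ψ = V/F and solve Σ zᵢ(Kᵢ−1)/(1+ψ(Kᵢ−1)) = 0.
Check two-phase: ΣzᵢKᵢ = 1.7190 > 1 and Σzᵢ/Kᵢ = 1.2853 > 1, so g(0) = 0.7190 > 0 and g(1) = -0.2853 < 0.
Iterate (Newton) starting at ψ = 0.5:
  ψ = 0.5000: g = 0.12769, g' = -0.7381 → ψ = 0.6730
  ψ = 0.6730: g = 0.00217, g' = -0.7333 → ψ = 0.6760
Converged at ψ = 0.6760.
Compositions from xᵢ = zᵢ/(1+ψ(Kᵢ−1)), yᵢ = Kᵢxᵢ:
  1: x = 0.0871, y = 0.3372
  2: x = 0.1389, y = 0.2305
  3: x = 0.1087, y = 0.1728
  4: x = 0.6653, y = 0.2595

ψ = 0.6760, x_2 = 0.1389, y_2 = 0.2305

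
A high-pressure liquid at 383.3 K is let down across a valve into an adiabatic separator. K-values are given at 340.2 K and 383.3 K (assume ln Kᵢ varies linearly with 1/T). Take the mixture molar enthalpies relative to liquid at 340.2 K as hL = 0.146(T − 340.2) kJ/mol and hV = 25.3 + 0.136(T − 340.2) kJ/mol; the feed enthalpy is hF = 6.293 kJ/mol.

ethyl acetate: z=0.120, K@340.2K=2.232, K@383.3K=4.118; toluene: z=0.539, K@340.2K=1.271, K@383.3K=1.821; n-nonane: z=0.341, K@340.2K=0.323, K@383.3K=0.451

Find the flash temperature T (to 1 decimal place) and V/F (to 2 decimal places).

Adiabatic flash: solve Rachford–Rice at each trial T, then check hF = ψ·hV(T) + (1−ψ)·hL(T).
  T = 340.2 K: K = (2.232, 1.271, 0.323), RR gives ψ = 0.173, H_out = 4.371 kJ/mol
  T = 383.3 K: K = (4.118, 1.821, 0.451), RR gives ψ = 0.871, H_out = 27.951 kJ/mol
  T = 361.8 K: K = (3.090, 1.538, 0.386), RR gives ψ = 0.598, H_out = 18.145 kJ/mol
  T = 351.0 K: K = (2.639, 1.402, 0.354), RR gives ψ = 0.419, H_out = 12.139 kJ/mol
  T = 345.6 K: K = (2.430, 1.336, 0.338), RR gives ψ = 0.308, H_out = 8.561 kJ/mol
  T = 342.9 K: K = (2.330, 1.303, 0.331), RR gives ψ = 0.244, H_out = 6.557 kJ/mol
  T = 341.5 K: K = (2.279, 1.287, 0.327), RR gives ψ = 0.208, H_out = 5.448 kJ/mol
Linear interpolation between T = 341.5 (H_out = 5.448) and T = 342.9 (H_out = 6.557) on hF = 6.293 gives T ≈ 342.6 K, at which ψ = 0.24.

T = 342.6 K, V/F = 0.24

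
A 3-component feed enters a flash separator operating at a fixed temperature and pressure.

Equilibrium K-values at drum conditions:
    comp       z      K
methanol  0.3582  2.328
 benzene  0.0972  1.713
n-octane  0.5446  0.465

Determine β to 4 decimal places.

Rachford–Rice: g(β) = Σ zᵢ(Kᵢ−1)/(1+β(Kᵢ−1)) = 0.
Check two-phase: ΣzᵢKᵢ = 1.2536 > 1 and Σzᵢ/Kᵢ = 1.3818 > 1, so g(0) = 0.2536 > 0 and g(1) = -0.3818 < 0.
Newton–Raphson from β = 0.68:
  β = 0.6800: g = -0.16133, g' = -0.5820 → β = 0.4028
  β = 0.4028: g = -0.00763, g' = -0.5512 → β = 0.3889
  β = 0.3889: g = 0.00002, g' = -0.5535 → β = 0.3890
Converged at β = 0.3890.

β = 0.3890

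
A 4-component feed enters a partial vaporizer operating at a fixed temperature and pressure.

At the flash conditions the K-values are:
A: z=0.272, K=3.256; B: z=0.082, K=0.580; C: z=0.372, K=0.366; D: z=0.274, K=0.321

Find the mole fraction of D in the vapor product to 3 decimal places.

Let ψ = V/F and solve Σ zᵢ(Kᵢ−1)/(1+ψ(Kᵢ−1)) = 0.
Check two-phase: ΣzᵢKᵢ = 1.157 > 1 and Σzᵢ/Kᵢ = 2.095 > 1, so g(0) = 0.157 > 0 and g(1) = -1.095 < 0.
Newton iteration, ψ⁰ = 0.58:
  ψ = 0.580: g = -0.4596, g' = -1.003 → ψ = 0.122
  ψ = 0.122: g = -0.0132, g' = -1.194 → ψ = 0.111
Converged at ψ = 0.111.
Compositions from xᵢ = zᵢ/(1+ψ(Kᵢ−1)), yᵢ = Kᵢxᵢ:
  A: x = 0.218, y = 0.709
  B: x = 0.086, y = 0.050
  C: x = 0.400, y = 0.146
  D: x = 0.296, y = 0.095

y_D = 0.095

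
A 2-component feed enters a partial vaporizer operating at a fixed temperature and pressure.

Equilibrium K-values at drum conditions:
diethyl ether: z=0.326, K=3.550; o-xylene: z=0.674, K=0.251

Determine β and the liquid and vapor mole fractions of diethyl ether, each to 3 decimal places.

β = 0.171, x_diethyl ether = 0.227, y_diethyl ether = 0.806

Rachford–Rice: g(β) = Σ zᵢ(Kᵢ−1)/(1+β(Kᵢ−1)) = 0.
g(0) = ΣzᵢKᵢ − 1 = 0.326 and g(1) = 1 − Σzᵢ/Kᵢ = -1.777, so a root lies in (0, 1).
Binary case is linear: z₁(K₁−1)(1+β(K₂−1)) + z₂(K₂−1)(1+β(K₁−1)) = 0
⇒ β = [z₁(K₁−1)+z₂(K₂−1)] / [−(K₁−1)(K₂−1)] = 0.3265/1.9099 = 0.171
Compositions from xᵢ = zᵢ/(1+β(Kᵢ−1)), yᵢ = Kᵢxᵢ:
  diethyl ether: x = 0.227, y = 0.806
  o-xylene: x = 0.773, y = 0.194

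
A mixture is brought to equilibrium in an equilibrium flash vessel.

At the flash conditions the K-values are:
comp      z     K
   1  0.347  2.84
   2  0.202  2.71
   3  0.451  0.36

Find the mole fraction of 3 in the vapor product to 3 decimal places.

y_3 = 0.265

Rachford–Rice: g(ψ) = Σ zᵢ(Kᵢ−1)/(1+ψ(Kᵢ−1)) = 0.
Feasibility: ΣzᵢKᵢ = 1.695, Σzᵢ/Kᵢ = 1.449 — both > 1, two phases present.
Newton–Raphson from ψ = 0.32:
  ψ = 0.320: g = 0.2621, g' = -1.004 → ψ = 0.581
  ψ = 0.581: g = 0.0223, g' = -0.891 → ψ = 0.606
Converged at ψ = 0.606.
Compositions from xᵢ = zᵢ/(1+ψ(Kᵢ−1)), yᵢ = Kᵢxᵢ:
  1: x = 0.164, y = 0.466
  2: x = 0.099, y = 0.269
  3: x = 0.737, y = 0.265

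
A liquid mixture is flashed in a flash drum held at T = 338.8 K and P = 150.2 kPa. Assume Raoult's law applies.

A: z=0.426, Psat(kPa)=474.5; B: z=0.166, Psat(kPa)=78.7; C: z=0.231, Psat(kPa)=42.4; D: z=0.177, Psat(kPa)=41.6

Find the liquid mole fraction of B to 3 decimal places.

x_B = 0.203

Raoult's law: Kᵢ = Pᵢˢᵃᵗ/P = Pᵢˢᵃᵗ/150.2.
  K_A = 474.5/150.2 = 3.15912, K_B = 78.7/150.2 = 0.52397, K_C = 42.4/150.2 = 0.28229, K_D = 41.6/150.2 = 0.27696
Material balance + equilibrium reduce to Σ zᵢ(Kᵢ−1)/(1+ψ(Kᵢ−1)) = 0.
Feasibility: ΣzᵢKᵢ = 1.547, Σzᵢ/Kᵢ = 1.909 — both > 1, two phases present.
Newton–Raphson from ψ = 0.5:
  ψ = 0.500: g = -0.1204, g' = -1.040 → ψ = 0.384
Converged at ψ = 0.384.
Compositions from xᵢ = zᵢ/(1+ψ(Kᵢ−1)), yᵢ = Kᵢxᵢ:
  A: x = 0.233, y = 0.736
  B: x = 0.203, y = 0.106
  C: x = 0.319, y = 0.090
  D: x = 0.245, y = 0.068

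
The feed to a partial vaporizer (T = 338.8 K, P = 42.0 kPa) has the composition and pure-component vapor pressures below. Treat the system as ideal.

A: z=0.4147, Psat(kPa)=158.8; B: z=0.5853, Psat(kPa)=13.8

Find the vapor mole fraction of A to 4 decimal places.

Raoult's law: Kᵢ = Pᵢˢᵃᵗ/P = Pᵢˢᵃᵗ/42.0.
  K_A = 158.8/42.0 = 3.780952, K_B = 13.8/42.0 = 0.328571
Iterate (Newton) starting at ψ = 0.65:
  ψ = 0.6500: g = -0.28655, g' = -1.2376 → ψ = 0.4185
  ψ = 0.4185: g = -0.01355, g' = -1.1954 → ψ = 0.4071
  ψ = 0.4071: g = 0.00005, g' = -1.2052 → ψ = 0.4072
Converged at ψ = 0.4072.
Compositions from xᵢ = zᵢ/(1+ψ(Kᵢ−1)), yᵢ = Kᵢxᵢ:
  A: x = 0.1945, y = 0.7353
  B: x = 0.8055, y = 0.2647

y_A = 0.7353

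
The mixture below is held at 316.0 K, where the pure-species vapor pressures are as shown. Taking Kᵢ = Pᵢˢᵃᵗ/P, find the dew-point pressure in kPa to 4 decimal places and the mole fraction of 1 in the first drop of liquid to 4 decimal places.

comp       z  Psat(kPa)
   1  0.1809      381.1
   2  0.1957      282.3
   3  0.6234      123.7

Pdew = 161.0948 kPa, x_1 = 0.0765

At the dew point ψ → 1, so Σzᵢ/Kᵢ = 1 with Kᵢ = Pᵢˢᵃᵗ/P ⇒ 1/P = Σzᵢ/Pᵢˢᵃᵗ.
1/P = 0.1809/381.1 + 0.1957/282.3 + 0.6234/123.7 = 0.0062075 ⇒ P = 161.0948 kPa
xᵢ = zᵢP/Pᵢˢᵃᵗ ⇒ x_1 = 0.1809·161.0948/381.1 = 0.0765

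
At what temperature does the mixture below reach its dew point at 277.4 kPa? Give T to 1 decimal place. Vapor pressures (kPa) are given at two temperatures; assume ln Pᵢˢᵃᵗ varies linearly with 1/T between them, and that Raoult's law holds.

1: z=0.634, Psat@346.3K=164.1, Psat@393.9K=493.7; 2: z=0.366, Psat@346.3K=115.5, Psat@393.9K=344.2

Dew-point temperature: Σzᵢ·P/Pᵢˢᵃᵗ(T) = 1. Interpolate ln Pᵢˢᵃᵗ = aᵢ + bᵢ/T.
  T = 346.3 K: ΣzᵢP/Pᵢˢᵃᵗ = 1.9508
  T = 393.9 K: ΣzᵢP/Pᵢˢᵃᵗ = 0.6512
  T = 370.1 K: ΣzᵢP/Pᵢˢᵃᵗ = 1.0880
  T = 382.0 K: ΣzᵢP/Pᵢˢᵃᵗ = 0.8350
  T = 376.1 K: ΣzᵢP/Pᵢˢᵃᵗ = 0.9501
  T = 373.1 K: ΣzᵢP/Pᵢˢᵃᵗ = 1.0162
  T = 374.6 K: ΣzᵢP/Pᵢˢᵃᵗ = 0.9825
Interpolating between 373.1 K and 374.6 K gives T ≈ 373.8 K.

T = 373.8 K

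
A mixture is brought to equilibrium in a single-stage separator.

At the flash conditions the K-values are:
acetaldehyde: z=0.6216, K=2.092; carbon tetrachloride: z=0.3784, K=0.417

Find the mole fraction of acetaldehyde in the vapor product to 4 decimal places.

Binary case is linear: z₁(K₁−1)(1+ψ(K₂−1)) + z₂(K₂−1)(1+ψ(K₁−1)) = 0
⇒ ψ = [z₁(K₁−1)+z₂(K₂−1)] / [−(K₁−1)(K₂−1)] = 0.45818/0.63664 = 0.7197
Compositions from xᵢ = zᵢ/(1+ψ(Kᵢ−1)), yᵢ = Kᵢxᵢ:
  acetaldehyde: x = 0.3481, y = 0.7281
  carbon tetrachloride: x = 0.6519, y = 0.2719

y_acetaldehyde = 0.7281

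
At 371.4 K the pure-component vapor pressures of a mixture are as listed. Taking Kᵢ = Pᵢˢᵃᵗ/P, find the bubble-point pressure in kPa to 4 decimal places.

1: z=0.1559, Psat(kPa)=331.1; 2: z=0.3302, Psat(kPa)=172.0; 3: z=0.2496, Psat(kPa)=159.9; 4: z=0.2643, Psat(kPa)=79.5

Pbub = 169.3358 kPa

At the bubble point ψ → 0, so ΣzᵢKᵢ = 1 with Kᵢ = Pᵢˢᵃᵗ/P ⇒ P = ΣzᵢPᵢˢᵃᵗ.
P = 0.1559·331.1 + 0.3302·172.0 + 0.2496·159.9 + 0.2643·79.5 = 169.3358 kPa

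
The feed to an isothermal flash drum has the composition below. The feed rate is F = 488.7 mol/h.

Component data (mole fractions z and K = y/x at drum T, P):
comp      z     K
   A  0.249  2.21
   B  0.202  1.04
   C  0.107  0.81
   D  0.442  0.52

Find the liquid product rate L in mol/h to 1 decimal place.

Newton iteration, β⁰ = 0.39:
  β = 0.390: g = -0.0703, g' = -0.327 → β = 0.175
  β = 0.175: g = 0.0040, g' = -0.374 → β = 0.186
Converged at β = 0.186.
Then V = β·F = 0.1858·488.7 = 90.8 mol/h and L = F − V = 397.9 mol/h.

L = 397.9 mol/h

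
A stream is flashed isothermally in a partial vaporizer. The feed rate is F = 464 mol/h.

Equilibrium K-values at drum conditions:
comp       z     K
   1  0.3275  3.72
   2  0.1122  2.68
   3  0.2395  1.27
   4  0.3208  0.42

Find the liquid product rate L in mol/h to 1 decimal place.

Rachford–Rice: g(V/F) = Σ zᵢ(Kᵢ−1)/(1+V/F(Kᵢ−1)) = 0.
Feasibility: ΣzᵢKᵢ = 1.9579, Σzᵢ/Kᵢ = 1.0823 — both > 1, two phases present.
Newton iteration, V/F⁰ = 0.55:
  V/F = 0.5500: g = 0.23794, g' = -0.7204 → V/F = 0.8803
  V/F = 0.8803: g = 0.01056, g' = -0.7237 → V/F = 0.8949
  V/F = 0.8949: g = -0.00007, g' = -0.7338 → V/F = 0.8948
Converged at V/F = 0.8948.
Then V = V/F·F = 0.8948·464 = 415.2 mol/h and L = F − V = 48.8 mol/h.

L = 48.8 mol/h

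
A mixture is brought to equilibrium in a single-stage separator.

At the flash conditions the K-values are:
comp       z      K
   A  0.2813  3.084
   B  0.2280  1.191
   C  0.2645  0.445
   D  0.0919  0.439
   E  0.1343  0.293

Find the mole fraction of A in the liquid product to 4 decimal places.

x_A = 0.1606

Material balance + equilibrium reduce to Σ zᵢ(Kᵢ−1)/(1+ψ(Kᵢ−1)) = 0.
Check two-phase: ΣzᵢKᵢ = 1.3365 > 1 and Σzᵢ/Kᵢ = 1.5447 > 1, so g(0) = 0.3365 > 0 and g(1) = -0.5447 < 0.
Iterate (Newton) starting at ψ = 0.59:
  ψ = 0.5900: g = -0.15616, g' = -0.6948 → ψ = 0.3652
  ψ = 0.3652: g = -0.00340, g' = -0.6971 → ψ = 0.3604
Converged at ψ = 0.3604.
Compositions from xᵢ = zᵢ/(1+ψ(Kᵢ−1)), yᵢ = Kᵢxᵢ:
  A: x = 0.1606, y = 0.4954
  B: x = 0.2133, y = 0.2541
  C: x = 0.3306, y = 0.1471
  D: x = 0.1152, y = 0.0506
  E: x = 0.1802, y = 0.0528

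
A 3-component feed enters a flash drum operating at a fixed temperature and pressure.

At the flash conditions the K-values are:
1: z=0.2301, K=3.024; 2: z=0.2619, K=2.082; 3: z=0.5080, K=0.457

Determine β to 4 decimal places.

β = 0.5575

Rachford–Rice: g(β) = Σ zᵢ(Kᵢ−1)/(1+β(Kᵢ−1)) = 0.
Check two-phase: ΣzᵢKᵢ = 1.4733 > 1 and Σzᵢ/Kᵢ = 1.3135 > 1, so g(0) = 0.4733 > 0 and g(1) = -0.3135 < 0.
Iterate (Newton) starting at β = 0.5:
  β = 0.5000: g = 0.03672, g' = -0.6442 → β = 0.5570
  β = 0.5570: g = 0.00029, g' = -0.6355 → β = 0.5575
Converged at β = 0.5575.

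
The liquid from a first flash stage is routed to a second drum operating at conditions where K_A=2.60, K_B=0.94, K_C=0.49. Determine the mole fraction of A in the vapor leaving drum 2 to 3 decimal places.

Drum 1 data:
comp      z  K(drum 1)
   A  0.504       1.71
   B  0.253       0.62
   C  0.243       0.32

y_A (drum 2) = 0.465

Drum 1:
Rachford–Rice: g(ψ₁) = Σ zᵢ(Kᵢ−1)/(1+ψ₁(Kᵢ−1)) = 0.
Feasibility: ΣzᵢKᵢ = 1.096, Σzᵢ/Kᵢ = 1.462 — both > 1, two phases present.
Newton iteration, ψ₁⁰ = 0.53:
  ψ₁ = 0.530: g = -0.1187, g' = -0.466 → ψ₁ = 0.275
  ψ₁ = 0.275: g = -0.0113, g' = -0.393 → ψ₁ = 0.246
Converged at ψ₁ = 0.246.
Drum-1 compositions:
  A: x = 0.429, y = 0.734
  B: x = 0.279, y = 0.173
  C: x = 0.292, y = 0.093
Drum-2 feed = drum-1 liquid: z₂ = (0.4290, 0.2791, 0.2919).
Drum 2:
Material balance + equilibrium reduce to Σ zᵢ(Kᵢ−1)/(1+ψ₂(Kᵢ−1)) = 0.
g(0) = ΣzᵢKᵢ − 1 = 0.521 and g(1) = 1 − Σzᵢ/Kᵢ = -0.058, so a root lies in (0, 1).
Iterate (Newton) starting at ψ₂ = 0.5:
  ψ₂ = 0.500: g = 0.1642, g' = -0.477 → ψ₂ = 0.844
  ψ₂ = 0.844: g = 0.0128, g' = -0.434 → ψ₂ = 0.874
Converged at ψ₂ = 0.874.
  A: x = 0.179, y = 0.465
  B: x = 0.295, y = 0.277
  C: x = 0.527, y = 0.258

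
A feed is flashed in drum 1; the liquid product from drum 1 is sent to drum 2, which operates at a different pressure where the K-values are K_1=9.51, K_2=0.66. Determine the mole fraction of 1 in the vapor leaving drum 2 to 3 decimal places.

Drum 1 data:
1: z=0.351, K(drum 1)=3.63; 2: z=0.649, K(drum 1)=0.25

Drum 1:
Material balance + equilibrium reduce to Σ zᵢ(Kᵢ−1)/(1+ψ₁(Kᵢ−1)) = 0.
Check two-phase: ΣzᵢKᵢ = 1.436 > 1 and Σzᵢ/Kᵢ = 2.693 > 1, so g(0) = 0.436 > 0 and g(1) = -1.693 < 0.
Binary case is linear: z₁(K₁−1)(1+ψ₁(K₂−1)) + z₂(K₂−1)(1+ψ₁(K₁−1)) = 0
⇒ ψ₁ = [z₁(K₁−1)+z₂(K₂−1)] / [−(K₁−1)(K₂−1)] = 0.4364/1.9725 = 0.221
Drum-1 compositions:
  1: x = 0.222, y = 0.805
  2: x = 0.778, y = 0.195
Drum-2 feed = drum-1 liquid: z₂ = (0.2219, 0.7781).
Drum 2:
Rachford–Rice: g(ψ₂) = Σ zᵢ(Kᵢ−1)/(1+ψ₂(Kᵢ−1)) = 0.
Check two-phase: ΣzᵢKᵢ = 2.624 > 1 and Σzᵢ/Kᵢ = 1.202 > 1, so g(0) = 1.624 > 0 and g(1) = -0.202 < 0.
Newton–Raphson from ψ₂ = 0.37:
  ψ₂ = 0.370: g = 0.1525, g' = -1.051 → ψ₂ = 0.515
  ψ₂ = 0.515: g = 0.0300, g' = -0.687 → ψ₂ = 0.559
  ψ₂ = 0.559: g = 0.0015, g' = -0.622 → ψ₂ = 0.561
Converged at ψ₂ = 0.561.
  1: x = 0.038, y = 0.365
  2: x = 0.962, y = 0.635

y_1 (drum 2) = 0.365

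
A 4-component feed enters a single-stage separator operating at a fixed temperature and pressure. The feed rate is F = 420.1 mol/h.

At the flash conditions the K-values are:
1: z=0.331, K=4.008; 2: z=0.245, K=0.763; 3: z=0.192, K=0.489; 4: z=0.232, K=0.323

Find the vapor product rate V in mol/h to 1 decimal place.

V = 191.4 mol/h

Material balance + equilibrium reduce to Σ zᵢ(Kᵢ−1)/(1+ψ(Kᵢ−1)) = 0.
Feasibility: ΣzᵢKᵢ = 1.682, Σzᵢ/Kᵢ = 1.515 — both > 1, two phases present.
Newton–Raphson from ψ = 0.33:
  ψ = 0.330: g = 0.1164, g' = -1.019 → ψ = 0.444
  ψ = 0.444: g = 0.0098, g' = -0.867 → ψ = 0.455
  ψ = 0.455: g = 0.0001, g' = -0.858 → ψ = 0.456
Converged at ψ = 0.456.
Then V = ψ·F = 0.4555·420.1 = 191.4 mol/h and L = F − V = 228.7 mol/h.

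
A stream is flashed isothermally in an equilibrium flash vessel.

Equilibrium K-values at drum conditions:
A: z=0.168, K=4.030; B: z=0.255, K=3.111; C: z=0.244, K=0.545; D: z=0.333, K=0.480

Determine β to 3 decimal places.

β = 0.620

Newton–Raphson from β = 0.5:
  β = 0.500: g = 0.0866, g' = -0.762 → β = 0.614
  β = 0.614: g = 0.0042, g' = -0.696 → β = 0.620
Converged at β = 0.620.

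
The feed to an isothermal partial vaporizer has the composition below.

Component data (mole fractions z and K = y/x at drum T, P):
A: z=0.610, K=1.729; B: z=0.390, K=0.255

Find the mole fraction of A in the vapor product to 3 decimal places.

y_A = 0.874

Rachford–Rice: g(β) = Σ zᵢ(Kᵢ−1)/(1+β(Kᵢ−1)) = 0.
g(0) = ΣzᵢKᵢ − 1 = 0.154 and g(1) = 1 − Σzᵢ/Kᵢ = -0.882, so a root lies in (0, 1).
Binary case is linear: z₁(K₁−1)(1+β(K₂−1)) + z₂(K₂−1)(1+β(K₁−1)) = 0
⇒ β = [z₁(K₁−1)+z₂(K₂−1)] / [−(K₁−1)(K₂−1)] = 0.1541/0.5431 = 0.284
Compositions from xᵢ = zᵢ/(1+β(Kᵢ−1)), yᵢ = Kᵢxᵢ:
  A: x = 0.505, y = 0.874
  B: x = 0.495, y = 0.126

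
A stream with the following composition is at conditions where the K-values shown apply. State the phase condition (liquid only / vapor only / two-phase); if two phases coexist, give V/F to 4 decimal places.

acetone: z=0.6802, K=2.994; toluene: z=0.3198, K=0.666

vapor only

ΣzᵢKᵢ = 2.2495; Σzᵢ/Kᵢ = 0.7074.
Since Σzᵢ/Kᵢ < 1 the mixture is above its dew point — single vapor phase.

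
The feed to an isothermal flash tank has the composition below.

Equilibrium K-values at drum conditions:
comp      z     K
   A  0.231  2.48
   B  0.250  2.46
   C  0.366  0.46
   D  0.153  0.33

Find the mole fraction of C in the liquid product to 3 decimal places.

Let ψ = V/F and solve Σ zᵢ(Kᵢ−1)/(1+ψ(Kᵢ−1)) = 0.
g(0) = ΣzᵢKᵢ − 1 = 0.407 and g(1) = 1 − Σzᵢ/Kᵢ = -0.454, so a root lies in (0, 1).
Newton–Raphson from ψ = 0.3:
  ψ = 0.300: g = 0.1264, g' = -0.760 → ψ = 0.466
  ψ = 0.466: g = 0.0061, g' = -0.702 → ψ = 0.475
Converged at ψ = 0.475.
Compositions from xᵢ = zᵢ/(1+ψ(Kᵢ−1)), yᵢ = Kᵢxᵢ:
  A: x = 0.136, y = 0.336
  B: x = 0.148, y = 0.363
  C: x = 0.492, y = 0.226
  D: x = 0.224, y = 0.074

x_C = 0.492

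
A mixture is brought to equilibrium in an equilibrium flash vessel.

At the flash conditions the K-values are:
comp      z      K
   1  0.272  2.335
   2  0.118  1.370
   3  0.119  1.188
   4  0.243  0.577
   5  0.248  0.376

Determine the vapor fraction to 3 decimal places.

Rachford–Rice: g(ψ) = Σ zᵢ(Kᵢ−1)/(1+ψ(Kᵢ−1)) = 0.
Feasibility: ΣzᵢKᵢ = 1.172, Σzᵢ/Kᵢ = 1.384 — both > 1, two phases present.
Iterate (Newton) starting at ψ = 0.41:
  ψ = 0.410: g = -0.0390, g' = -0.456 → ψ = 0.325
Converged at ψ = 0.325.

ψ = 0.325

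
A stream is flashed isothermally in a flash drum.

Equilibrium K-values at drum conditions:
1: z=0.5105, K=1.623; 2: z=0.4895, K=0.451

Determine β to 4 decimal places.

Newton iteration, β⁰ = 0.39:
  β = 0.3900: g = -0.08608, g' = -0.3671 → β = 0.1555
  β = 0.1555: g = -0.00388, g' = -0.3410 → β = 0.1442
Converged at β = 0.1442.

β = 0.1442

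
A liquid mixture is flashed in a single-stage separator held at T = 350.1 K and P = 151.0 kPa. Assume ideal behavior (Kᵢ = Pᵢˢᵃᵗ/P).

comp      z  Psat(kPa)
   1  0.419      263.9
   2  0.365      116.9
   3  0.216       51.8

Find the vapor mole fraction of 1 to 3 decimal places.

y_1 = 0.609

Raoult's law: Kᵢ = Pᵢˢᵃᵗ/P = Pᵢˢᵃᵗ/151.0.
  K_1 = 263.9/151.0 = 1.74768, K_2 = 116.9/151.0 = 0.77417, K_3 = 51.8/151.0 = 0.34305
Let β = V/F and solve Σ zᵢ(Kᵢ−1)/(1+β(Kᵢ−1)) = 0.
Check two-phase: ΣzᵢKᵢ = 1.089 > 1 and Σzᵢ/Kᵢ = 1.341 > 1, so g(0) = 0.089 > 0 and g(1) = -0.341 < 0.
Newton–Raphson from β = 0.55:
  β = 0.550: g = -0.0943, g' = -0.370 → β = 0.295
  β = 0.295: g = -0.0078, g' = -0.322 → β = 0.271
Converged at β = 0.271.
Compositions from xᵢ = zᵢ/(1+β(Kᵢ−1)), yᵢ = Kᵢxᵢ:
  1: x = 0.348, y = 0.609
  2: x = 0.389, y = 0.301
  3: x = 0.263, y = 0.090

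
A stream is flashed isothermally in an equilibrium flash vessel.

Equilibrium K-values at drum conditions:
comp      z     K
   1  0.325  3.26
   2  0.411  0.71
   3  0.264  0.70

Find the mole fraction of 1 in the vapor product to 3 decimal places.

y_1 = 0.375

Newton–Raphson from β = 0.5:
  β = 0.500: g = 0.1123, g' = -0.446 → β = 0.752
  β = 0.752: g = 0.0175, g' = -0.324 → β = 0.806
  β = 0.806: g = 0.0004, g' = -0.309 → β = 0.807
Converged at β = 0.807.
Compositions from xᵢ = zᵢ/(1+β(Kᵢ−1)), yᵢ = Kᵢxᵢ:
  1: x = 0.115, y = 0.375
  2: x = 0.537, y = 0.381
  3: x = 0.348, y = 0.244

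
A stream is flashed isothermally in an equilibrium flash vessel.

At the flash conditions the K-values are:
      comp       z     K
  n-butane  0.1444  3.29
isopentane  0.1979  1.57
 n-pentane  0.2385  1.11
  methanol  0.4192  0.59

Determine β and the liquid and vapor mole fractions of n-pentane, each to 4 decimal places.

Material balance + equilibrium reduce to Σ zᵢ(Kᵢ−1)/(1+β(Kᵢ−1)) = 0.
Check two-phase: ΣzᵢKᵢ = 1.2978 > 1 and Σzᵢ/Kᵢ = 1.0953 > 1, so g(0) = 0.2978 > 0 and g(1) = -0.0953 < 0.
Newton–Raphson from β = 0.37:
  β = 0.3700: g = 0.09476, g' = -0.3663 → β = 0.6287
  β = 0.6287: g = 0.01157, g' = -0.2925 → β = 0.6682
  β = 0.6682: g = 0.00009, g' = -0.2882 → β = 0.6685
Converged at β = 0.6685.
Compositions from xᵢ = zᵢ/(1+β(Kᵢ−1)), yᵢ = Kᵢxᵢ:
  n-butane: x = 0.0571, y = 0.1877
  isopentane: x = 0.1433, y = 0.2250
  n-pentane: x = 0.2222, y = 0.2466
  methanol: x = 0.5775, y = 0.3407

β = 0.6685, x_n-pentane = 0.2222, y_n-pentane = 0.2466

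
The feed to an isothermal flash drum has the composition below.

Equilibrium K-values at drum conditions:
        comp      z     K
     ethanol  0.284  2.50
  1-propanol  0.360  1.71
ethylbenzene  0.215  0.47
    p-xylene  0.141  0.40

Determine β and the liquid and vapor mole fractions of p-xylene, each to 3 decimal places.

β = 0.793, x_p-xylene = 0.269, y_p-xylene = 0.108

Newton–Raphson from β = 0.69:
  β = 0.690: g = 0.0569, g' = -0.534 → β = 0.797
  β = 0.797: g = -0.0019, g' = -0.574 → β = 0.793
Converged at β = 0.793.
Compositions from xᵢ = zᵢ/(1+β(Kᵢ−1)), yᵢ = Kᵢxᵢ:
  ethanol: x = 0.130, y = 0.324
  1-propanol: x = 0.230, y = 0.394
  ethylbenzene: x = 0.371, y = 0.174
  p-xylene: x = 0.269, y = 0.108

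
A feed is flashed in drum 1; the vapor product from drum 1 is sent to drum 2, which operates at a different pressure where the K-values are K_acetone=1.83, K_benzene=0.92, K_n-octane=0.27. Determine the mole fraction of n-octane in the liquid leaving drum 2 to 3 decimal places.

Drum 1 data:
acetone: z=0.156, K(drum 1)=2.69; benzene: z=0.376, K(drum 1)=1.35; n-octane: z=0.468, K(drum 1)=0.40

Drum 1:
Rachford–Rice: g(ψ₁) = Σ zᵢ(Kᵢ−1)/(1+ψ₁(Kᵢ−1)) = 0.
g(0) = ΣzᵢKᵢ − 1 = 0.114 and g(1) = 1 − Σzᵢ/Kᵢ = -0.507, so a root lies in (0, 1).
Iterate (Newton) starting at ψ₁ = 0.5:
  ψ₁ = 0.500: g = -0.1462, g' = -0.508 → ψ₁ = 0.212
  ψ₁ = 0.212: g = -0.0052, g' = -0.503 → ψ₁ = 0.202
Converged at ψ₁ = 0.202.
Drum-1 compositions:
  acetone: x = 0.116, y = 0.313
  benzene: x = 0.351, y = 0.474
  n-octane: x = 0.532, y = 0.213
Drum-2 feed = drum-1 vapor: z₂ = (0.3129, 0.4741, 0.2130).
Drum 2:
Newton iteration, ψ₂⁰ = 0.42:
  ψ₂ = 0.420: g = -0.0709, g' = -0.358 → ψ₂ = 0.222
  ψ₂ = 0.222: g = -0.0048, g' = -0.318 → ψ₂ = 0.207
Converged at ψ₂ = 0.207.
  acetone: x = 0.267, y = 0.489
  benzene: x = 0.482, y = 0.444
  n-octane: x = 0.251, y = 0.068

x_n-octane (drum 2) = 0.251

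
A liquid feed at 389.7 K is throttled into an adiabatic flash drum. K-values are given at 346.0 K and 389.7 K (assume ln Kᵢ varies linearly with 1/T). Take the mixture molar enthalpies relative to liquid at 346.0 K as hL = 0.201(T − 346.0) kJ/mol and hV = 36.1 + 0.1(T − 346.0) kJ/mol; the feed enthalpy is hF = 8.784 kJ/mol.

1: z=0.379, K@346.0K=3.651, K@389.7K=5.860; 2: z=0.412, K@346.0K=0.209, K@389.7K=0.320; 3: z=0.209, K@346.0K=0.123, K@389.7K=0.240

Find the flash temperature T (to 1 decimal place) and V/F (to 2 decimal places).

Adiabatic flash: solve Rachford–Rice at each trial T, then check hF = ψ·hV(T) + (1−ψ)·hL(T).
  T = 346.0 K: K = (3.651, 0.209, 0.123), RR gives ψ = 0.228, H_out = 8.220 kJ/mol
  T = 389.7 K: K = (5.860, 0.320, 0.240), RR gives ψ = 0.408, H_out = 21.703 kJ/mol
  T = 367.9 K: K = (4.693, 0.262, 0.175), RR gives ψ = 0.325, H_out = 15.431 kJ/mol
  T = 356.9 K: K = (4.153, 0.235, 0.148), RR gives ψ = 0.280, H_out = 11.978 kJ/mol
  T = 351.4 K: K = (3.896, 0.222, 0.135), RR gives ψ = 0.254, H_out = 10.134 kJ/mol
  T = 348.7 K: K = (3.772, 0.215, 0.129), RR gives ψ = 0.241, H_out = 9.191 kJ/mol
  T = 347.4 K: K = (3.714, 0.212, 0.126), RR gives ψ = 0.235, H_out = 8.728 kJ/mol
Linear interpolation between T = 347.4 (H_out = 8.728) and T = 348.7 (H_out = 9.191) on hF = 8.784 gives T ≈ 347.6 K, at which ψ = 0.24.

T = 347.6 K, V/F = 0.24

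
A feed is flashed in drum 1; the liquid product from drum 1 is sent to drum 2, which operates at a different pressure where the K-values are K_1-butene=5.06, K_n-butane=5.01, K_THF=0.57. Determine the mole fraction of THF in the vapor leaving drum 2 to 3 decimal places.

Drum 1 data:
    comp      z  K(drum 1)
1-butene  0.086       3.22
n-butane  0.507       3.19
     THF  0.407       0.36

y_THF (drum 2) = 0.515

Drum 1:
Let ψ₁ = V/F and solve Σ zᵢ(Kᵢ−1)/(1+ψ₁(Kᵢ−1)) = 0.
Feasibility: ΣzᵢKᵢ = 2.041, Σzᵢ/Kᵢ = 1.316 — both > 1, two phases present.
Newton iteration, ψ₁⁰ = 0.5:
  ψ₁ = 0.500: g = 0.2374, g' = -1.010 → ψ₁ = 0.735
  ψ₁ = 0.735: g = 0.0061, g' = -1.013 → ψ₁ = 0.741
Converged at ψ₁ = 0.741.
Drum-1 compositions:
  1-butene: x = 0.033, y = 0.105
  n-butane: x = 0.193, y = 0.617
  THF: x = 0.774, y = 0.279
Drum-2 feed = drum-1 liquid: z₂ = (0.0325, 0.1933, 0.7742).
Drum 2:
Rachford–Rice: g(ψ₂) = Σ zᵢ(Kᵢ−1)/(1+ψ₂(Kᵢ−1)) = 0.
g(0) = ΣzᵢKᵢ − 1 = 0.574 and g(1) = 1 − Σzᵢ/Kᵢ = -0.403, so a root lies in (0, 1).
Iterate (Newton) starting at ψ₂ = 0.5:
  ψ₂ = 0.500: g = -0.1226, g' = -0.635 → ψ₂ = 0.307
  ψ₂ = 0.307: g = 0.0227, g' = -0.921 → ψ₂ = 0.332
Converged at ψ₂ = 0.332.
  1-butene: x = 0.014, y = 0.070
  n-butane: x = 0.083, y = 0.415
  THF: x = 0.903, y = 0.515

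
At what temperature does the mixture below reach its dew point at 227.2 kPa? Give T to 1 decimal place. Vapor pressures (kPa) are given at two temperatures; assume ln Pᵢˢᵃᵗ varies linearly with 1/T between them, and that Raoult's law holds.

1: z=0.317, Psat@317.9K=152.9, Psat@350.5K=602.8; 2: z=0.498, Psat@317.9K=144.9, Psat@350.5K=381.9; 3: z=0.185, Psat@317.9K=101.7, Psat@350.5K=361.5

T = 331.6 K

Dew-point temperature: Σzᵢ·P/Pᵢˢᵃᵗ(T) = 1. Interpolate ln Pᵢˢᵃᵗ = aᵢ + bᵢ/T.
  T = 317.9 K: ΣzᵢP/Pᵢˢᵃᵗ = 1.6652
  T = 350.5 K: ΣzᵢP/Pᵢˢᵃᵗ = 0.5320
  T = 334.2 K: ΣzᵢP/Pᵢˢᵃᵗ = 0.9117
  T = 326.0 K: ΣzᵢP/Pᵢˢᵃᵗ = 1.2238
  T = 330.1 K: ΣzᵢP/Pᵢˢᵃᵗ = 1.0541
  T = 332.1 K: ΣzᵢP/Pᵢˢᵃᵗ = 0.9815
Interpolating between 330.1 K and 332.1 K gives T ≈ 331.6 K.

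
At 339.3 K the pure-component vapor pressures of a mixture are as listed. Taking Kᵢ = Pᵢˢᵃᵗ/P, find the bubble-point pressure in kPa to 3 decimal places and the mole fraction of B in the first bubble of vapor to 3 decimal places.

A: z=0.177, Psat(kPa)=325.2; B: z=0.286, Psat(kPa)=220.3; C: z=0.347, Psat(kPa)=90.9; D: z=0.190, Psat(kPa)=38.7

Pbub = 159.462 kPa, y_B = 0.395

At the bubble point ψ → 0, so ΣzᵢKᵢ = 1 with Kᵢ = Pᵢˢᵃᵗ/P ⇒ P = ΣzᵢPᵢˢᵃᵗ.
P = 0.177·325.2 + 0.286·220.3 + 0.347·90.9 + 0.190·38.7 = 159.462 kPa
yᵢ = zᵢPᵢˢᵃᵗ/P ⇒ y_B = 0.286·220.3/159.462 = 0.395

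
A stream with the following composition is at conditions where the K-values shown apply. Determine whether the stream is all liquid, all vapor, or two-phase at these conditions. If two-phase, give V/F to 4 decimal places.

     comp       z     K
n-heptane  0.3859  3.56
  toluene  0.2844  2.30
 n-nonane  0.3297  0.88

all vapor

ΣzᵢKᵢ = 2.3181; Σzᵢ/Kᵢ = 0.6067.
Since Σzᵢ/Kᵢ < 1 the mixture is above its dew point — single vapor phase.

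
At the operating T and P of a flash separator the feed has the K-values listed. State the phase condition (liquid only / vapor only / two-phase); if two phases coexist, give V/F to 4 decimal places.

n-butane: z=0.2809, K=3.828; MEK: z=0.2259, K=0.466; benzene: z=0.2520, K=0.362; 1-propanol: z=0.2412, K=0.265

two-phase, V/F = 0.1852

ΣzᵢKᵢ = 1.3357; Σzᵢ/Kᵢ = 2.1645.
Both exceed 1, so a two-phase solution exists.
Rachford–Rice: g(ψ) = Σ zᵢ(Kᵢ−1)/(1+ψ(Kᵢ−1)) = 0.
Newton–Raphson from ψ = 0.67:
  ψ = 0.6700: g = -0.54351, g' = -1.2430 → ψ = 0.2327
  ψ = 0.2327: g = -0.06137, g' = -1.2321 → ψ = 0.1829
  ψ = 0.1829: g = 0.00300, g' = -1.3603 → ψ = 0.1851
Converged at ψ = 0.1852.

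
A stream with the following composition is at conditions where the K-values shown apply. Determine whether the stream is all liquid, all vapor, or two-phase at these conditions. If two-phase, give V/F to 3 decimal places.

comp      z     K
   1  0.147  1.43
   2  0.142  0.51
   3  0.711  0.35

all liquid

ΣzᵢKᵢ = 0.531; Σzᵢ/Kᵢ = 2.413.
Since ΣzᵢKᵢ < 1 the mixture is below its bubble point — single liquid phase.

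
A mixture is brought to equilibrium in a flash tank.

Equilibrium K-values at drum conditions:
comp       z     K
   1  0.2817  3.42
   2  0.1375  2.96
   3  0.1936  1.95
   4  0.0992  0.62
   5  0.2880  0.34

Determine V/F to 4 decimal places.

Material balance + equilibrium reduce to Σ zᵢ(Kᵢ−1)/(1+V/F(Kᵢ−1)) = 0.
Check two-phase: ΣzᵢKᵢ = 1.9074 > 1 and Σzᵢ/Kᵢ = 1.2352 > 1, so g(0) = 0.9074 > 0 and g(1) = -0.2352 < 0.
Newton iteration, V/F⁰ = 0.5:
  V/F = 0.5000: g = 0.23903, g' = -0.8541 → V/F = 0.7799
  V/F = 0.7799: g = 0.00310, g' = -0.8998 → V/F = 0.7833
Converged at V/F = 0.7833.

V/F = 0.7833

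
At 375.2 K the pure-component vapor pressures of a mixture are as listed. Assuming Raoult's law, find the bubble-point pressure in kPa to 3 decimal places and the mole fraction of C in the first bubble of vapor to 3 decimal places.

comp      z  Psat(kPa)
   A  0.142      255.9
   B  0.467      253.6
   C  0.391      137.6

Pbub = 208.571 kPa, y_C = 0.258

At the bubble point ψ → 0, so ΣzᵢKᵢ = 1 with Kᵢ = Pᵢˢᵃᵗ/P ⇒ P = ΣzᵢPᵢˢᵃᵗ.
P = 0.142·255.9 + 0.467·253.6 + 0.391·137.6 = 208.571 kPa
yᵢ = zᵢPᵢˢᵃᵗ/P ⇒ y_C = 0.391·137.6/208.571 = 0.258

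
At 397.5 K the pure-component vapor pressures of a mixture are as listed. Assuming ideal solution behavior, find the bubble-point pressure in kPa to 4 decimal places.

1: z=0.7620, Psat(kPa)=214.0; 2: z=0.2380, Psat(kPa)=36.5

At the bubble point ψ → 0, so ΣzᵢKᵢ = 1 with Kᵢ = Pᵢˢᵃᵗ/P ⇒ P = ΣzᵢPᵢˢᵃᵗ.
P = 0.7620·214.0 + 0.2380·36.5 = 171.7550 kPa

Pbub = 171.7550 kPa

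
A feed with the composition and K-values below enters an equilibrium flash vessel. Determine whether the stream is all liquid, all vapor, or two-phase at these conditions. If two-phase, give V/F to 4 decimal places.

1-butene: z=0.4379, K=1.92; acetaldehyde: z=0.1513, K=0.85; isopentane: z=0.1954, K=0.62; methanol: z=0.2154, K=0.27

two-phase, V/F = 0.3150

ΣzᵢKᵢ = 1.1487; Σzᵢ/Kᵢ = 1.5190.
Both exceed 1, so a two-phase solution exists.
Let ψ = V/F and solve Σ zᵢ(Kᵢ−1)/(1+ψ(Kᵢ−1)) = 0.
Newton iteration, ψ⁰ = 0.34:
  ψ = 0.3400: g = -0.01146, g' = -0.4591 → ψ = 0.3150
Converged at ψ = 0.3150.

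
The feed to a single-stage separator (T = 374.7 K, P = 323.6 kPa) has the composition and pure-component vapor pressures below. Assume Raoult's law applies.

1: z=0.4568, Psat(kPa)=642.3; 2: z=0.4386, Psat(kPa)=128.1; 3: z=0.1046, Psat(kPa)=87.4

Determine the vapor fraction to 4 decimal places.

ψ = 0.1749

Raoult's law: Kᵢ = Pᵢˢᵃᵗ/P = Pᵢˢᵃᵗ/323.6.
  K_1 = 642.3/323.6 = 1.984858, K_2 = 128.1/323.6 = 0.395859, K_3 = 87.4/323.6 = 0.270087
Let ψ = V/F and solve Σ zᵢ(Kᵢ−1)/(1+ψ(Kᵢ−1)) = 0.
Feasibility: ΣzᵢKᵢ = 1.1086, Σzᵢ/Kᵢ = 1.7254 — both > 1, two phases present.
Iterate (Newton) starting at ψ = 0.52:
  ψ = 0.5200: g = -0.21189, g' = -0.6789 → ψ = 0.2079
  ψ = 0.2079: g = -0.01961, g' = -0.5921 → ψ = 0.1748
  ψ = 0.1748: g = 0.00006, g' = -0.5958 → ψ = 0.1749
Converged at ψ = 0.1749.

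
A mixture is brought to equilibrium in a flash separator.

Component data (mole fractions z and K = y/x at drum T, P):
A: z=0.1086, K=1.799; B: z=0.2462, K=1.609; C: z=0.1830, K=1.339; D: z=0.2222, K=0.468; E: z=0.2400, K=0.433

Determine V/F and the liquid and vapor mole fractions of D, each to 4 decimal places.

Material balance + equilibrium reduce to Σ zᵢ(Kᵢ−1)/(1+V/F(Kᵢ−1)) = 0.
g(0) = ΣzᵢKᵢ − 1 = 0.0445 and g(1) = 1 − Σzᵢ/Kᵢ = -0.3791, so a root lies in (0, 1).
Newton iteration, V/F⁰ = 0.36:
  V/F = 0.3600: g = -0.07154, g' = -0.3380 → V/F = 0.1483
  V/F = 0.1483: g = -0.00275, g' = -0.3174 → V/F = 0.1396
Converged at V/F = 0.1396.
Compositions from xᵢ = zᵢ/(1+V/F(Kᵢ−1)), yᵢ = Kᵢxᵢ:
  A: x = 0.0977, y = 0.1758
  B: x = 0.2269, y = 0.3651
  C: x = 0.1747, y = 0.2340
  D: x = 0.2400, y = 0.1123
  E: x = 0.2606, y = 0.1129

V/F = 0.1396, x_D = 0.2400, y_D = 0.1123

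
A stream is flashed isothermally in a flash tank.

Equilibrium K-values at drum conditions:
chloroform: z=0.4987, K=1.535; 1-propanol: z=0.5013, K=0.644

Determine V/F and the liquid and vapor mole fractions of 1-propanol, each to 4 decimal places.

V/F = 0.4638, x_1-propanol = 0.6004, y_1-propanol = 0.3867

Binary case is linear: z₁(K₁−1)(1+V/F(K₂−1)) + z₂(K₂−1)(1+V/F(K₁−1)) = 0
⇒ V/F = [z₁(K₁−1)+z₂(K₂−1)] / [−(K₁−1)(K₂−1)] = 0.08834/0.19046 = 0.4638
Compositions from xᵢ = zᵢ/(1+V/F(Kᵢ−1)), yᵢ = Kᵢxᵢ:
  chloroform: x = 0.3996, y = 0.6133
  1-propanol: x = 0.6004, y = 0.3867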